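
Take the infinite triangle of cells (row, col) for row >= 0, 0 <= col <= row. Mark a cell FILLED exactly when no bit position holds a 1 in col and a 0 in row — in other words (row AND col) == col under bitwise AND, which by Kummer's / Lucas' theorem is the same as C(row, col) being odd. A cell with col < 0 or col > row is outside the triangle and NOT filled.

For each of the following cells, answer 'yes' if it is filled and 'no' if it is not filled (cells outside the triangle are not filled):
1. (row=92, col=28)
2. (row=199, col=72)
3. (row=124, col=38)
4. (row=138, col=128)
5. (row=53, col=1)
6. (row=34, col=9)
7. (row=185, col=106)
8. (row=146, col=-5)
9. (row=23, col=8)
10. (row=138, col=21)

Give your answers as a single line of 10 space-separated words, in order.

(92,28): row=0b1011100, col=0b11100, row AND col = 0b11100 = 28; 28 == 28 -> filled
(199,72): row=0b11000111, col=0b1001000, row AND col = 0b1000000 = 64; 64 != 72 -> empty
(124,38): row=0b1111100, col=0b100110, row AND col = 0b100100 = 36; 36 != 38 -> empty
(138,128): row=0b10001010, col=0b10000000, row AND col = 0b10000000 = 128; 128 == 128 -> filled
(53,1): row=0b110101, col=0b1, row AND col = 0b1 = 1; 1 == 1 -> filled
(34,9): row=0b100010, col=0b1001, row AND col = 0b0 = 0; 0 != 9 -> empty
(185,106): row=0b10111001, col=0b1101010, row AND col = 0b101000 = 40; 40 != 106 -> empty
(146,-5): col outside [0, 146] -> not filled
(23,8): row=0b10111, col=0b1000, row AND col = 0b0 = 0; 0 != 8 -> empty
(138,21): row=0b10001010, col=0b10101, row AND col = 0b0 = 0; 0 != 21 -> empty

Answer: yes no no yes yes no no no no no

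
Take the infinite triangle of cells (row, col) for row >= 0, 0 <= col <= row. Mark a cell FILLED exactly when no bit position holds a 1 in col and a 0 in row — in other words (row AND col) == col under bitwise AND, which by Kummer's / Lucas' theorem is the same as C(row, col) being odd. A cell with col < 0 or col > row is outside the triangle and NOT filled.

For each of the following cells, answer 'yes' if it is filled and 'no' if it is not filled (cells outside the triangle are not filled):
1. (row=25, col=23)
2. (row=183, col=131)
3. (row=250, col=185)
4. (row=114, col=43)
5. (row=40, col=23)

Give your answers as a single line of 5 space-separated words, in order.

(25,23): row=0b11001, col=0b10111, row AND col = 0b10001 = 17; 17 != 23 -> empty
(183,131): row=0b10110111, col=0b10000011, row AND col = 0b10000011 = 131; 131 == 131 -> filled
(250,185): row=0b11111010, col=0b10111001, row AND col = 0b10111000 = 184; 184 != 185 -> empty
(114,43): row=0b1110010, col=0b101011, row AND col = 0b100010 = 34; 34 != 43 -> empty
(40,23): row=0b101000, col=0b10111, row AND col = 0b0 = 0; 0 != 23 -> empty

Answer: no yes no no no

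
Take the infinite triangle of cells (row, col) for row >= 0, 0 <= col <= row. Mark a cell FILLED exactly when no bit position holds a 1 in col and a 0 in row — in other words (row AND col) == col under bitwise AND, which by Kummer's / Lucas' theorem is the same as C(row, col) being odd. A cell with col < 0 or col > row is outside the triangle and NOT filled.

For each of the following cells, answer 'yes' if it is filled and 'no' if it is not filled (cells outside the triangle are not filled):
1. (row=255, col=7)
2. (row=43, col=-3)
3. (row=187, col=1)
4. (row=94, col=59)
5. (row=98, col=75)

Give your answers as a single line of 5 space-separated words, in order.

(255,7): row=0b11111111, col=0b111, row AND col = 0b111 = 7; 7 == 7 -> filled
(43,-3): col outside [0, 43] -> not filled
(187,1): row=0b10111011, col=0b1, row AND col = 0b1 = 1; 1 == 1 -> filled
(94,59): row=0b1011110, col=0b111011, row AND col = 0b11010 = 26; 26 != 59 -> empty
(98,75): row=0b1100010, col=0b1001011, row AND col = 0b1000010 = 66; 66 != 75 -> empty

Answer: yes no yes no no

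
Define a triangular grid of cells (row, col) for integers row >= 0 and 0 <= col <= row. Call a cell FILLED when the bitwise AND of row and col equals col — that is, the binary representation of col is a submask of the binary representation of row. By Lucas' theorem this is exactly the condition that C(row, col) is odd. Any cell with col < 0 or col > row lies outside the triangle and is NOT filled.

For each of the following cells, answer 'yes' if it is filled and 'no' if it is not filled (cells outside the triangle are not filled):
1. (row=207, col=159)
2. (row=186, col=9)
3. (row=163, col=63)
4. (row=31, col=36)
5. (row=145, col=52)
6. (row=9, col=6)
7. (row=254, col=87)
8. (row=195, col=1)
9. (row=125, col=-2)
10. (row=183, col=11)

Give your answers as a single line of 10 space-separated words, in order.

(207,159): row=0b11001111, col=0b10011111, row AND col = 0b10001111 = 143; 143 != 159 -> empty
(186,9): row=0b10111010, col=0b1001, row AND col = 0b1000 = 8; 8 != 9 -> empty
(163,63): row=0b10100011, col=0b111111, row AND col = 0b100011 = 35; 35 != 63 -> empty
(31,36): col outside [0, 31] -> not filled
(145,52): row=0b10010001, col=0b110100, row AND col = 0b10000 = 16; 16 != 52 -> empty
(9,6): row=0b1001, col=0b110, row AND col = 0b0 = 0; 0 != 6 -> empty
(254,87): row=0b11111110, col=0b1010111, row AND col = 0b1010110 = 86; 86 != 87 -> empty
(195,1): row=0b11000011, col=0b1, row AND col = 0b1 = 1; 1 == 1 -> filled
(125,-2): col outside [0, 125] -> not filled
(183,11): row=0b10110111, col=0b1011, row AND col = 0b11 = 3; 3 != 11 -> empty

Answer: no no no no no no no yes no no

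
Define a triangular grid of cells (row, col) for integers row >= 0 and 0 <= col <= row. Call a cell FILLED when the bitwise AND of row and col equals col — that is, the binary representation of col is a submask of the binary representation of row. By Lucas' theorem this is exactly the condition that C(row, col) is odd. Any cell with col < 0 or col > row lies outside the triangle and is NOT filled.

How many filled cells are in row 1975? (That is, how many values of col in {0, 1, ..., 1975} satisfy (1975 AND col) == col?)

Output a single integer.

1975 in binary = 11110110111
popcount(1975) = number of 1-bits in 11110110111 = 9
A col c satisfies (1975 AND c) == c iff every set bit of c is also set in 1975; each of the 9 set bits of 1975 can independently be on or off in c.
count = 2^9 = 512

Answer: 512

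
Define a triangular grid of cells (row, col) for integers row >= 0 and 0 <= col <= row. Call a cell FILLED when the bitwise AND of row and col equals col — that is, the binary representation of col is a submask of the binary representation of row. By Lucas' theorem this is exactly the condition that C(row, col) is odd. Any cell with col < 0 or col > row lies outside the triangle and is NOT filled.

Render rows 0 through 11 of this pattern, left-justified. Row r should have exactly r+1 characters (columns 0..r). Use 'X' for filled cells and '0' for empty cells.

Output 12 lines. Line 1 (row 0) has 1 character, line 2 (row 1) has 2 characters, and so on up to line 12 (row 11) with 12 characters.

r0=0: X
r1=1: XX
r2=10: X0X
r3=11: XXXX
r4=100: X000X
r5=101: XX00XX
r6=110: X0X0X0X
r7=111: XXXXXXXX
r8=1000: X0000000X
r9=1001: XX000000XX
r10=1010: X0X00000X0X
r11=1011: XXXX0000XXXX

Answer: X
XX
X0X
XXXX
X000X
XX00XX
X0X0X0X
XXXXXXXX
X0000000X
XX000000XX
X0X00000X0X
XXXX0000XXXX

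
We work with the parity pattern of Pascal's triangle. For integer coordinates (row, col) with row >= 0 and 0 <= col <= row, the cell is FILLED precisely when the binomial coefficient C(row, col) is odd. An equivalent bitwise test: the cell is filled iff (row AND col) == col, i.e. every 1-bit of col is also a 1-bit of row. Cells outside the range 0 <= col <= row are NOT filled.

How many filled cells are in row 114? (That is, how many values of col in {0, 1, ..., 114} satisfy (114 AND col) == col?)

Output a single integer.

114 in binary = 1110010
popcount(114) = number of 1-bits in 1110010 = 4
A col c satisfies (114 AND c) == c iff every set bit of c is also set in 114; each of the 4 set bits of 114 can independently be on or off in c.
count = 2^4 = 16

Answer: 16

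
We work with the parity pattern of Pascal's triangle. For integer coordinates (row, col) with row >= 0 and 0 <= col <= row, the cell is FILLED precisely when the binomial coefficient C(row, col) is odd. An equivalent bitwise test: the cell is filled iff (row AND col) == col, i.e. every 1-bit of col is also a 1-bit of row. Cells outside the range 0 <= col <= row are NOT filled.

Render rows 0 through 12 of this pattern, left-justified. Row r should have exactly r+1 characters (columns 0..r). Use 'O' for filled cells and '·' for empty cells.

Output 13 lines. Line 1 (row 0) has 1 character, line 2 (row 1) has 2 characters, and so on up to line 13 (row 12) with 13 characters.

r0=0: O
r1=1: OO
r2=10: O·O
r3=11: OOOO
r4=100: O···O
r5=101: OO··OO
r6=110: O·O·O·O
r7=111: OOOOOOOO
r8=1000: O·······O
r9=1001: OO······OO
r10=1010: O·O·····O·O
r11=1011: OOOO····OOOO
r12=1100: O···O···O···O

Answer: O
OO
O·O
OOOO
O···O
OO··OO
O·O·O·O
OOOOOOOO
O·······O
OO······OO
O·O·····O·O
OOOO····OOOO
O···O···O···O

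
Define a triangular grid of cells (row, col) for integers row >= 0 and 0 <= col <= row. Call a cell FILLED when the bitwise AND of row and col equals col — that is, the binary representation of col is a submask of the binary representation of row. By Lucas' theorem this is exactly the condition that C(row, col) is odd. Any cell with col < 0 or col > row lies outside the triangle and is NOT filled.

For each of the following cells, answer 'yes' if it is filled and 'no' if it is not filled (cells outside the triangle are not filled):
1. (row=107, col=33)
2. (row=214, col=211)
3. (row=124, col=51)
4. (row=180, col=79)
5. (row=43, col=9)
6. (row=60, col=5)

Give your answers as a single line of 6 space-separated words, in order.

Answer: yes no no no yes no

Derivation:
(107,33): row=0b1101011, col=0b100001, row AND col = 0b100001 = 33; 33 == 33 -> filled
(214,211): row=0b11010110, col=0b11010011, row AND col = 0b11010010 = 210; 210 != 211 -> empty
(124,51): row=0b1111100, col=0b110011, row AND col = 0b110000 = 48; 48 != 51 -> empty
(180,79): row=0b10110100, col=0b1001111, row AND col = 0b100 = 4; 4 != 79 -> empty
(43,9): row=0b101011, col=0b1001, row AND col = 0b1001 = 9; 9 == 9 -> filled
(60,5): row=0b111100, col=0b101, row AND col = 0b100 = 4; 4 != 5 -> empty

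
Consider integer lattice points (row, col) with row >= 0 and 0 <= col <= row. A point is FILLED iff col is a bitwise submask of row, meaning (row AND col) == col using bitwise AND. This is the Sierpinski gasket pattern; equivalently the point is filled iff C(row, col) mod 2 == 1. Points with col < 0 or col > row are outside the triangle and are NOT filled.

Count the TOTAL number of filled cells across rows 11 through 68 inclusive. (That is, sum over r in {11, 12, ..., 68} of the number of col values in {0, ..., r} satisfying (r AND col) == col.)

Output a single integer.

Answer: 714

Derivation:
r11=1011 pc3: +8 =8
r12=1100 pc2: +4 =12
r13=1101 pc3: +8 =20
r14=1110 pc3: +8 =28
r15=1111 pc4: +16 =44
r16=10000 pc1: +2 =46
r17=10001 pc2: +4 =50
r18=10010 pc2: +4 =54
r19=10011 pc3: +8 =62
r20=10100 pc2: +4 =66
r21=10101 pc3: +8 =74
r22=10110 pc3: +8 =82
r23=10111 pc4: +16 =98
r24=11000 pc2: +4 =102
r25=11001 pc3: +8 =110
r26=11010 pc3: +8 =118
r27=11011 pc4: +16 =134
r28=11100 pc3: +8 =142
r29=11101 pc4: +16 =158
r30=11110 pc4: +16 =174
r31=11111 pc5: +32 =206
r32=100000 pc1: +2 =208
r33=100001 pc2: +4 =212
r34=100010 pc2: +4 =216
r35=100011 pc3: +8 =224
r36=100100 pc2: +4 =228
r37=100101 pc3: +8 =236
r38=100110 pc3: +8 =244
r39=100111 pc4: +16 =260
r40=101000 pc2: +4 =264
r41=101001 pc3: +8 =272
r42=101010 pc3: +8 =280
r43=101011 pc4: +16 =296
r44=101100 pc3: +8 =304
r45=101101 pc4: +16 =320
r46=101110 pc4: +16 =336
r47=101111 pc5: +32 =368
r48=110000 pc2: +4 =372
r49=110001 pc3: +8 =380
r50=110010 pc3: +8 =388
r51=110011 pc4: +16 =404
r52=110100 pc3: +8 =412
r53=110101 pc4: +16 =428
r54=110110 pc4: +16 =444
r55=110111 pc5: +32 =476
r56=111000 pc3: +8 =484
r57=111001 pc4: +16 =500
r58=111010 pc4: +16 =516
r59=111011 pc5: +32 =548
r60=111100 pc4: +16 =564
r61=111101 pc5: +32 =596
r62=111110 pc5: +32 =628
r63=111111 pc6: +64 =692
r64=1000000 pc1: +2 =694
r65=1000001 pc2: +4 =698
r66=1000010 pc2: +4 =702
r67=1000011 pc3: +8 =710
r68=1000100 pc2: +4 =714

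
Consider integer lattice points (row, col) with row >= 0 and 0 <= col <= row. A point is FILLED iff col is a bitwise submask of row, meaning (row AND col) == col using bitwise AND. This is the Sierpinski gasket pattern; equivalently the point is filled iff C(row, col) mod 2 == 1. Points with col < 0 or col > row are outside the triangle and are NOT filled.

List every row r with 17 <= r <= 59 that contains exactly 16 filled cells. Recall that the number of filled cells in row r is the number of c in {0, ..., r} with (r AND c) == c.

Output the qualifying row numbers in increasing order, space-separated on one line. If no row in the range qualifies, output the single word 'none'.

Row r has 2^popcount(r) filled cells, so we need popcount(r) = log2(16) = 4.
Scan r = 17..59 and keep those with exactly 4 one-bits:
r=17=10001 popcount=2 -> skip
r=18=10010 popcount=2 -> skip
r=19=10011 popcount=3 -> skip
r=20=10100 popcount=2 -> skip
r=21=10101 popcount=3 -> skip
r=22=10110 popcount=3 -> skip
r=23=10111 popcount=4 -> KEEP
r=24=11000 popcount=2 -> skip
r=25=11001 popcount=3 -> skip
r=26=11010 popcount=3 -> skip
r=27=11011 popcount=4 -> KEEP
r=28=11100 popcount=3 -> skip
r=29=11101 popcount=4 -> KEEP
r=30=11110 popcount=4 -> KEEP
r=31=11111 popcount=5 -> skip
r=32=100000 popcount=1 -> skip
r=33=100001 popcount=2 -> skip
r=34=100010 popcount=2 -> skip
r=35=100011 popcount=3 -> skip
r=36=100100 popcount=2 -> skip
r=37=100101 popcount=3 -> skip
r=38=100110 popcount=3 -> skip
r=39=100111 popcount=4 -> KEEP
r=40=101000 popcount=2 -> skip
r=41=101001 popcount=3 -> skip
r=42=101010 popcount=3 -> skip
r=43=101011 popcount=4 -> KEEP
r=44=101100 popcount=3 -> skip
r=45=101101 popcount=4 -> KEEP
r=46=101110 popcount=4 -> KEEP
r=47=101111 popcount=5 -> skip
r=48=110000 popcount=2 -> skip
r=49=110001 popcount=3 -> skip
r=50=110010 popcount=3 -> skip
r=51=110011 popcount=4 -> KEEP
r=52=110100 popcount=3 -> skip
r=53=110101 popcount=4 -> KEEP
r=54=110110 popcount=4 -> KEEP
r=55=110111 popcount=5 -> skip
r=56=111000 popcount=3 -> skip
r=57=111001 popcount=4 -> KEEP
r=58=111010 popcount=4 -> KEEP
r=59=111011 popcount=5 -> skip
Kept rows: 23 27 29 30 39 43 45 46 51 53 54 57 58

Answer: 23 27 29 30 39 43 45 46 51 53 54 57 58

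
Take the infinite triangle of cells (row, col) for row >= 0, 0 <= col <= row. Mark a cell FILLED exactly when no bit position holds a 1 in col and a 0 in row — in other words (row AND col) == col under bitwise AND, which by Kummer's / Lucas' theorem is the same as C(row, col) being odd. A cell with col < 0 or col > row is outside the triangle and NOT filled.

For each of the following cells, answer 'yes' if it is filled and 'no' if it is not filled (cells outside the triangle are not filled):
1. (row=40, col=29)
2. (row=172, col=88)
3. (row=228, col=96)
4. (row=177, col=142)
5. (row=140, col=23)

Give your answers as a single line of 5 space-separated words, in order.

(40,29): row=0b101000, col=0b11101, row AND col = 0b1000 = 8; 8 != 29 -> empty
(172,88): row=0b10101100, col=0b1011000, row AND col = 0b1000 = 8; 8 != 88 -> empty
(228,96): row=0b11100100, col=0b1100000, row AND col = 0b1100000 = 96; 96 == 96 -> filled
(177,142): row=0b10110001, col=0b10001110, row AND col = 0b10000000 = 128; 128 != 142 -> empty
(140,23): row=0b10001100, col=0b10111, row AND col = 0b100 = 4; 4 != 23 -> empty

Answer: no no yes no no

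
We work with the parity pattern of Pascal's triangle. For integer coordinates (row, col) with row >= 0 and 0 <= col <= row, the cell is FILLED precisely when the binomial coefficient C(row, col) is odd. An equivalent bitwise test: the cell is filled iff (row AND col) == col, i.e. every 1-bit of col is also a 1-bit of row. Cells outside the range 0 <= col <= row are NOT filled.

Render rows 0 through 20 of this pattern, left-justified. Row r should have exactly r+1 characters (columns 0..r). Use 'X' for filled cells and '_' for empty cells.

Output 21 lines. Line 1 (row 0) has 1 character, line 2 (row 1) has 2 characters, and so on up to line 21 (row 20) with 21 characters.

r0=0: X
r1=1: XX
r2=10: X_X
r3=11: XXXX
r4=100: X___X
r5=101: XX__XX
r6=110: X_X_X_X
r7=111: XXXXXXXX
r8=1000: X_______X
r9=1001: XX______XX
r10=1010: X_X_____X_X
r11=1011: XXXX____XXXX
r12=1100: X___X___X___X
r13=1101: XX__XX__XX__XX
r14=1110: X_X_X_X_X_X_X_X
r15=1111: XXXXXXXXXXXXXXXX
r16=10000: X_______________X
r17=10001: XX______________XX
r18=10010: X_X_____________X_X
r19=10011: XXXX____________XXXX
r20=10100: X___X___________X___X

Answer: X
XX
X_X
XXXX
X___X
XX__XX
X_X_X_X
XXXXXXXX
X_______X
XX______XX
X_X_____X_X
XXXX____XXXX
X___X___X___X
XX__XX__XX__XX
X_X_X_X_X_X_X_X
XXXXXXXXXXXXXXXX
X_______________X
XX______________XX
X_X_____________X_X
XXXX____________XXXX
X___X___________X___X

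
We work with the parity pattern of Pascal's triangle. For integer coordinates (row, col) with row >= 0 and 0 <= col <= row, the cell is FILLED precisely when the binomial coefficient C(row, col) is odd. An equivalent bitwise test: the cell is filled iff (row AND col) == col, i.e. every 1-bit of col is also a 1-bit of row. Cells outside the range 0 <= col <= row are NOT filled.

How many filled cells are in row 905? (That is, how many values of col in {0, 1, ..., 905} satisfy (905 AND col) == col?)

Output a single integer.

905 in binary = 1110001001
popcount(905) = number of 1-bits in 1110001001 = 5
A col c satisfies (905 AND c) == c iff every set bit of c is also set in 905; each of the 5 set bits of 905 can independently be on or off in c.
count = 2^5 = 32

Answer: 32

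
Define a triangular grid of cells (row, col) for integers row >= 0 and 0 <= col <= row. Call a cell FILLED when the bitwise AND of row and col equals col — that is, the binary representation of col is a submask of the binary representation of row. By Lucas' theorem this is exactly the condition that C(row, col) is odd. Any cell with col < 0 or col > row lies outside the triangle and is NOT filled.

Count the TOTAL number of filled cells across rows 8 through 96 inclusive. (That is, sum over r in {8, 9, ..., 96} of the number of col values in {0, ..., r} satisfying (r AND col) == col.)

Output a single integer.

Answer: 1192

Derivation:
r8=1000 pc1: +2 =2
r9=1001 pc2: +4 =6
r10=1010 pc2: +4 =10
r11=1011 pc3: +8 =18
r12=1100 pc2: +4 =22
r13=1101 pc3: +8 =30
r14=1110 pc3: +8 =38
r15=1111 pc4: +16 =54
r16=10000 pc1: +2 =56
r17=10001 pc2: +4 =60
r18=10010 pc2: +4 =64
r19=10011 pc3: +8 =72
r20=10100 pc2: +4 =76
r21=10101 pc3: +8 =84
r22=10110 pc3: +8 =92
r23=10111 pc4: +16 =108
r24=11000 pc2: +4 =112
r25=11001 pc3: +8 =120
r26=11010 pc3: +8 =128
r27=11011 pc4: +16 =144
r28=11100 pc3: +8 =152
r29=11101 pc4: +16 =168
r30=11110 pc4: +16 =184
r31=11111 pc5: +32 =216
r32=100000 pc1: +2 =218
r33=100001 pc2: +4 =222
r34=100010 pc2: +4 =226
r35=100011 pc3: +8 =234
r36=100100 pc2: +4 =238
r37=100101 pc3: +8 =246
r38=100110 pc3: +8 =254
r39=100111 pc4: +16 =270
r40=101000 pc2: +4 =274
r41=101001 pc3: +8 =282
r42=101010 pc3: +8 =290
r43=101011 pc4: +16 =306
r44=101100 pc3: +8 =314
r45=101101 pc4: +16 =330
r46=101110 pc4: +16 =346
r47=101111 pc5: +32 =378
r48=110000 pc2: +4 =382
r49=110001 pc3: +8 =390
r50=110010 pc3: +8 =398
r51=110011 pc4: +16 =414
r52=110100 pc3: +8 =422
r53=110101 pc4: +16 =438
r54=110110 pc4: +16 =454
r55=110111 pc5: +32 =486
r56=111000 pc3: +8 =494
r57=111001 pc4: +16 =510
r58=111010 pc4: +16 =526
r59=111011 pc5: +32 =558
r60=111100 pc4: +16 =574
r61=111101 pc5: +32 =606
r62=111110 pc5: +32 =638
r63=111111 pc6: +64 =702
r64=1000000 pc1: +2 =704
r65=1000001 pc2: +4 =708
r66=1000010 pc2: +4 =712
r67=1000011 pc3: +8 =720
r68=1000100 pc2: +4 =724
r69=1000101 pc3: +8 =732
r70=1000110 pc3: +8 =740
r71=1000111 pc4: +16 =756
r72=1001000 pc2: +4 =760
r73=1001001 pc3: +8 =768
r74=1001010 pc3: +8 =776
r75=1001011 pc4: +16 =792
r76=1001100 pc3: +8 =800
r77=1001101 pc4: +16 =816
r78=1001110 pc4: +16 =832
r79=1001111 pc5: +32 =864
r80=1010000 pc2: +4 =868
r81=1010001 pc3: +8 =876
r82=1010010 pc3: +8 =884
r83=1010011 pc4: +16 =900
r84=1010100 pc3: +8 =908
r85=1010101 pc4: +16 =924
r86=1010110 pc4: +16 =940
r87=1010111 pc5: +32 =972
r88=1011000 pc3: +8 =980
r89=1011001 pc4: +16 =996
r90=1011010 pc4: +16 =1012
r91=1011011 pc5: +32 =1044
r92=1011100 pc4: +16 =1060
r93=1011101 pc5: +32 =1092
r94=1011110 pc5: +32 =1124
r95=1011111 pc6: +64 =1188
r96=1100000 pc2: +4 =1192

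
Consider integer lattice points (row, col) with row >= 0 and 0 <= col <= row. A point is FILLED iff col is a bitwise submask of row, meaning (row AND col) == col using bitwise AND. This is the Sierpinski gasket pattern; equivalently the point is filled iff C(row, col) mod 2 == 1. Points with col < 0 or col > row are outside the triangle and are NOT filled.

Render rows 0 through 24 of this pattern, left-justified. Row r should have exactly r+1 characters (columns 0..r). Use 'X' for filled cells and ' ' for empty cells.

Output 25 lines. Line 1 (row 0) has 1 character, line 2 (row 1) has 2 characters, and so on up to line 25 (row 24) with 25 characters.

r0=0: X
r1=1: XX
r2=10: X X
r3=11: XXXX
r4=100: X   X
r5=101: XX  XX
r6=110: X X X X
r7=111: XXXXXXXX
r8=1000: X       X
r9=1001: XX      XX
r10=1010: X X     X X
r11=1011: XXXX    XXXX
r12=1100: X   X   X   X
r13=1101: XX  XX  XX  XX
r14=1110: X X X X X X X X
r15=1111: XXXXXXXXXXXXXXXX
r16=10000: X               X
r17=10001: XX              XX
r18=10010: X X             X X
r19=10011: XXXX            XXXX
r20=10100: X   X           X   X
r21=10101: XX  XX          XX  XX
r22=10110: X X X X         X X X X
r23=10111: XXXXXXXX        XXXXXXXX
r24=11000: X       X       X       X

Answer: X
XX
X X
XXXX
X   X
XX  XX
X X X X
XXXXXXXX
X       X
XX      XX
X X     X X
XXXX    XXXX
X   X   X   X
XX  XX  XX  XX
X X X X X X X X
XXXXXXXXXXXXXXXX
X               X
XX              XX
X X             X X
XXXX            XXXX
X   X           X   X
XX  XX          XX  XX
X X X X         X X X X
XXXXXXXX        XXXXXXXX
X       X       X       X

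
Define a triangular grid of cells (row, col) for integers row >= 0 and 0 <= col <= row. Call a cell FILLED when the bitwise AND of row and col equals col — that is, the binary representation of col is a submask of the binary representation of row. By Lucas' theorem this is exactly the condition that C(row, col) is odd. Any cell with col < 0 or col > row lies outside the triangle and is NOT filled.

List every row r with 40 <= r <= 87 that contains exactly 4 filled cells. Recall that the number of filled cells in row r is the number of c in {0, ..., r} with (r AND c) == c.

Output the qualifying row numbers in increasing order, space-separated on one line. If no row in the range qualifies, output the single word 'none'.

Answer: 40 48 65 66 68 72 80

Derivation:
Row r has 2^popcount(r) filled cells, so we need popcount(r) = log2(4) = 2.
Scan r = 40..87 and keep those with exactly 2 one-bits:
r=40=101000 popcount=2 -> KEEP
r=41=101001 popcount=3 -> skip
r=42=101010 popcount=3 -> skip
r=43=101011 popcount=4 -> skip
r=44=101100 popcount=3 -> skip
r=45=101101 popcount=4 -> skip
r=46=101110 popcount=4 -> skip
r=47=101111 popcount=5 -> skip
r=48=110000 popcount=2 -> KEEP
r=49=110001 popcount=3 -> skip
r=50=110010 popcount=3 -> skip
r=51=110011 popcount=4 -> skip
r=52=110100 popcount=3 -> skip
r=53=110101 popcount=4 -> skip
r=54=110110 popcount=4 -> skip
r=55=110111 popcount=5 -> skip
r=56=111000 popcount=3 -> skip
r=57=111001 popcount=4 -> skip
r=58=111010 popcount=4 -> skip
r=59=111011 popcount=5 -> skip
r=60=111100 popcount=4 -> skip
r=61=111101 popcount=5 -> skip
r=62=111110 popcount=5 -> skip
r=63=111111 popcount=6 -> skip
r=64=1000000 popcount=1 -> skip
r=65=1000001 popcount=2 -> KEEP
r=66=1000010 popcount=2 -> KEEP
r=67=1000011 popcount=3 -> skip
r=68=1000100 popcount=2 -> KEEP
r=69=1000101 popcount=3 -> skip
r=70=1000110 popcount=3 -> skip
r=71=1000111 popcount=4 -> skip
r=72=1001000 popcount=2 -> KEEP
r=73=1001001 popcount=3 -> skip
r=74=1001010 popcount=3 -> skip
r=75=1001011 popcount=4 -> skip
r=76=1001100 popcount=3 -> skip
r=77=1001101 popcount=4 -> skip
r=78=1001110 popcount=4 -> skip
r=79=1001111 popcount=5 -> skip
r=80=1010000 popcount=2 -> KEEP
r=81=1010001 popcount=3 -> skip
r=82=1010010 popcount=3 -> skip
r=83=1010011 popcount=4 -> skip
r=84=1010100 popcount=3 -> skip
r=85=1010101 popcount=4 -> skip
r=86=1010110 popcount=4 -> skip
r=87=1010111 popcount=5 -> skip
Kept rows: 40 48 65 66 68 72 80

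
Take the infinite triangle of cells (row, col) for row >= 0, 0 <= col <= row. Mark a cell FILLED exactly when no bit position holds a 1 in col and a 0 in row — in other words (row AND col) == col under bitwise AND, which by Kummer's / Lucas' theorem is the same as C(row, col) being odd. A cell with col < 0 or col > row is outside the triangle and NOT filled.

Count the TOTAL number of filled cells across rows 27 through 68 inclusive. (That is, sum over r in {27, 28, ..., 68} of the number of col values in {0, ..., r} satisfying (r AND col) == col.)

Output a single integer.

r27=11011 pc4: +16 =16
r28=11100 pc3: +8 =24
r29=11101 pc4: +16 =40
r30=11110 pc4: +16 =56
r31=11111 pc5: +32 =88
r32=100000 pc1: +2 =90
r33=100001 pc2: +4 =94
r34=100010 pc2: +4 =98
r35=100011 pc3: +8 =106
r36=100100 pc2: +4 =110
r37=100101 pc3: +8 =118
r38=100110 pc3: +8 =126
r39=100111 pc4: +16 =142
r40=101000 pc2: +4 =146
r41=101001 pc3: +8 =154
r42=101010 pc3: +8 =162
r43=101011 pc4: +16 =178
r44=101100 pc3: +8 =186
r45=101101 pc4: +16 =202
r46=101110 pc4: +16 =218
r47=101111 pc5: +32 =250
r48=110000 pc2: +4 =254
r49=110001 pc3: +8 =262
r50=110010 pc3: +8 =270
r51=110011 pc4: +16 =286
r52=110100 pc3: +8 =294
r53=110101 pc4: +16 =310
r54=110110 pc4: +16 =326
r55=110111 pc5: +32 =358
r56=111000 pc3: +8 =366
r57=111001 pc4: +16 =382
r58=111010 pc4: +16 =398
r59=111011 pc5: +32 =430
r60=111100 pc4: +16 =446
r61=111101 pc5: +32 =478
r62=111110 pc5: +32 =510
r63=111111 pc6: +64 =574
r64=1000000 pc1: +2 =576
r65=1000001 pc2: +4 =580
r66=1000010 pc2: +4 =584
r67=1000011 pc3: +8 =592
r68=1000100 pc2: +4 =596

Answer: 596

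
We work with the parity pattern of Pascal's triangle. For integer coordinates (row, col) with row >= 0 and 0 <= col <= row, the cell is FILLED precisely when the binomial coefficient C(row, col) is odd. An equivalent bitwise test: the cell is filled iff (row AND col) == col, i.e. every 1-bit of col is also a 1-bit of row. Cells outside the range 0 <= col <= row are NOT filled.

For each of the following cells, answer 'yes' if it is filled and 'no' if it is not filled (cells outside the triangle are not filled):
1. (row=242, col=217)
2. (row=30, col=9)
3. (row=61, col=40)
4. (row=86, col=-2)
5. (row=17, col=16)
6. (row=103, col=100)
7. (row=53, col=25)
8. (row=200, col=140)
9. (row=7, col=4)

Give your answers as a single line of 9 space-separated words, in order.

(242,217): row=0b11110010, col=0b11011001, row AND col = 0b11010000 = 208; 208 != 217 -> empty
(30,9): row=0b11110, col=0b1001, row AND col = 0b1000 = 8; 8 != 9 -> empty
(61,40): row=0b111101, col=0b101000, row AND col = 0b101000 = 40; 40 == 40 -> filled
(86,-2): col outside [0, 86] -> not filled
(17,16): row=0b10001, col=0b10000, row AND col = 0b10000 = 16; 16 == 16 -> filled
(103,100): row=0b1100111, col=0b1100100, row AND col = 0b1100100 = 100; 100 == 100 -> filled
(53,25): row=0b110101, col=0b11001, row AND col = 0b10001 = 17; 17 != 25 -> empty
(200,140): row=0b11001000, col=0b10001100, row AND col = 0b10001000 = 136; 136 != 140 -> empty
(7,4): row=0b111, col=0b100, row AND col = 0b100 = 4; 4 == 4 -> filled

Answer: no no yes no yes yes no no yes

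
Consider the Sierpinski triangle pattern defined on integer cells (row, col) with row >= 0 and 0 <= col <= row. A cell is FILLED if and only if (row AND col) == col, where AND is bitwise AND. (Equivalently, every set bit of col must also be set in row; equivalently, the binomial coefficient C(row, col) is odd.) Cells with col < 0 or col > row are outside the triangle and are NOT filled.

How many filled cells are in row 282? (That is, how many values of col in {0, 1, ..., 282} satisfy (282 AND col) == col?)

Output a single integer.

282 in binary = 100011010
popcount(282) = number of 1-bits in 100011010 = 4
A col c satisfies (282 AND c) == c iff every set bit of c is also set in 282; each of the 4 set bits of 282 can independently be on or off in c.
count = 2^4 = 16

Answer: 16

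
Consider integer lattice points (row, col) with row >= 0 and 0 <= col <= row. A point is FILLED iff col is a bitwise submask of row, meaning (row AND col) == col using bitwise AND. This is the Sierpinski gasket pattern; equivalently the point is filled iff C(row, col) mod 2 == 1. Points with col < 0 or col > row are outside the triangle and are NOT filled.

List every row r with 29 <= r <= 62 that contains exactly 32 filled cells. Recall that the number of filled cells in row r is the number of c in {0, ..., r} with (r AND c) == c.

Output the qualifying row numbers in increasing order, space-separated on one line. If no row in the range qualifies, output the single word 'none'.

Row r has 2^popcount(r) filled cells, so we need popcount(r) = log2(32) = 5.
Scan r = 29..62 and keep those with exactly 5 one-bits:
r=29=11101 popcount=4 -> skip
r=30=11110 popcount=4 -> skip
r=31=11111 popcount=5 -> KEEP
r=32=100000 popcount=1 -> skip
r=33=100001 popcount=2 -> skip
r=34=100010 popcount=2 -> skip
r=35=100011 popcount=3 -> skip
r=36=100100 popcount=2 -> skip
r=37=100101 popcount=3 -> skip
r=38=100110 popcount=3 -> skip
r=39=100111 popcount=4 -> skip
r=40=101000 popcount=2 -> skip
r=41=101001 popcount=3 -> skip
r=42=101010 popcount=3 -> skip
r=43=101011 popcount=4 -> skip
r=44=101100 popcount=3 -> skip
r=45=101101 popcount=4 -> skip
r=46=101110 popcount=4 -> skip
r=47=101111 popcount=5 -> KEEP
r=48=110000 popcount=2 -> skip
r=49=110001 popcount=3 -> skip
r=50=110010 popcount=3 -> skip
r=51=110011 popcount=4 -> skip
r=52=110100 popcount=3 -> skip
r=53=110101 popcount=4 -> skip
r=54=110110 popcount=4 -> skip
r=55=110111 popcount=5 -> KEEP
r=56=111000 popcount=3 -> skip
r=57=111001 popcount=4 -> skip
r=58=111010 popcount=4 -> skip
r=59=111011 popcount=5 -> KEEP
r=60=111100 popcount=4 -> skip
r=61=111101 popcount=5 -> KEEP
r=62=111110 popcount=5 -> KEEP
Kept rows: 31 47 55 59 61 62

Answer: 31 47 55 59 61 62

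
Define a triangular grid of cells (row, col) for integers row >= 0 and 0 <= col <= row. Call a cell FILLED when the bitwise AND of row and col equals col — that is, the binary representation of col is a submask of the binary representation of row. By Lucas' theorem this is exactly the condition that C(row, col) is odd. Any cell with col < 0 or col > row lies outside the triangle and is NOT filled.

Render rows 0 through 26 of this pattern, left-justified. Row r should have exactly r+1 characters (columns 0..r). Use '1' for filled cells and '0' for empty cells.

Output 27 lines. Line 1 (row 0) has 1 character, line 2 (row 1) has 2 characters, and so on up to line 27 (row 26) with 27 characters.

Answer: 1
11
101
1111
10001
110011
1010101
11111111
100000001
1100000011
10100000101
111100001111
1000100010001
11001100110011
101010101010101
1111111111111111
10000000000000001
110000000000000011
1010000000000000101
11110000000000001111
100010000000000010001
1100110000000000110011
10101010000000001010101
111111110000000011111111
1000000010000000100000001
11000000110000001100000011
101000001010000010100000101

Derivation:
r0=0: 1
r1=1: 11
r2=10: 101
r3=11: 1111
r4=100: 10001
r5=101: 110011
r6=110: 1010101
r7=111: 11111111
r8=1000: 100000001
r9=1001: 1100000011
r10=1010: 10100000101
r11=1011: 111100001111
r12=1100: 1000100010001
r13=1101: 11001100110011
r14=1110: 101010101010101
r15=1111: 1111111111111111
r16=10000: 10000000000000001
r17=10001: 110000000000000011
r18=10010: 1010000000000000101
r19=10011: 11110000000000001111
r20=10100: 100010000000000010001
r21=10101: 1100110000000000110011
r22=10110: 10101010000000001010101
r23=10111: 111111110000000011111111
r24=11000: 1000000010000000100000001
r25=11001: 11000000110000001100000011
r26=11010: 101000001010000010100000101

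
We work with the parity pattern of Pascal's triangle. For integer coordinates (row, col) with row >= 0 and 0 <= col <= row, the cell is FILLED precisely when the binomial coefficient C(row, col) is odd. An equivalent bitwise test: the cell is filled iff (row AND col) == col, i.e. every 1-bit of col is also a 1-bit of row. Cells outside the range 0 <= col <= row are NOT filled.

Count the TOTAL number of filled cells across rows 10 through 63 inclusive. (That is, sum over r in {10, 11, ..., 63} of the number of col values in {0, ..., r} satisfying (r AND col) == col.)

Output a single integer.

r10=1010 pc2: +4 =4
r11=1011 pc3: +8 =12
r12=1100 pc2: +4 =16
r13=1101 pc3: +8 =24
r14=1110 pc3: +8 =32
r15=1111 pc4: +16 =48
r16=10000 pc1: +2 =50
r17=10001 pc2: +4 =54
r18=10010 pc2: +4 =58
r19=10011 pc3: +8 =66
r20=10100 pc2: +4 =70
r21=10101 pc3: +8 =78
r22=10110 pc3: +8 =86
r23=10111 pc4: +16 =102
r24=11000 pc2: +4 =106
r25=11001 pc3: +8 =114
r26=11010 pc3: +8 =122
r27=11011 pc4: +16 =138
r28=11100 pc3: +8 =146
r29=11101 pc4: +16 =162
r30=11110 pc4: +16 =178
r31=11111 pc5: +32 =210
r32=100000 pc1: +2 =212
r33=100001 pc2: +4 =216
r34=100010 pc2: +4 =220
r35=100011 pc3: +8 =228
r36=100100 pc2: +4 =232
r37=100101 pc3: +8 =240
r38=100110 pc3: +8 =248
r39=100111 pc4: +16 =264
r40=101000 pc2: +4 =268
r41=101001 pc3: +8 =276
r42=101010 pc3: +8 =284
r43=101011 pc4: +16 =300
r44=101100 pc3: +8 =308
r45=101101 pc4: +16 =324
r46=101110 pc4: +16 =340
r47=101111 pc5: +32 =372
r48=110000 pc2: +4 =376
r49=110001 pc3: +8 =384
r50=110010 pc3: +8 =392
r51=110011 pc4: +16 =408
r52=110100 pc3: +8 =416
r53=110101 pc4: +16 =432
r54=110110 pc4: +16 =448
r55=110111 pc5: +32 =480
r56=111000 pc3: +8 =488
r57=111001 pc4: +16 =504
r58=111010 pc4: +16 =520
r59=111011 pc5: +32 =552
r60=111100 pc4: +16 =568
r61=111101 pc5: +32 =600
r62=111110 pc5: +32 =632
r63=111111 pc6: +64 =696

Answer: 696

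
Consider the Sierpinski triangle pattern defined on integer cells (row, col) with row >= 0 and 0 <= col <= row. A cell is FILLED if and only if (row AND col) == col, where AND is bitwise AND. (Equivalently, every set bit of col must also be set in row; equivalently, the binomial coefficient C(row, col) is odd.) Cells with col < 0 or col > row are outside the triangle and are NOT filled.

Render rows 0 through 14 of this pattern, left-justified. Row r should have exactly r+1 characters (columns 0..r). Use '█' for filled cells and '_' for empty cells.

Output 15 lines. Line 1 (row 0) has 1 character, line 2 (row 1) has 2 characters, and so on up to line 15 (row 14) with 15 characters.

Answer: █
██
█_█
████
█___█
██__██
█_█_█_█
████████
█_______█
██______██
█_█_____█_█
████____████
█___█___█___█
██__██__██__██
█_█_█_█_█_█_█_█

Derivation:
r0=0: █
r1=1: ██
r2=10: █_█
r3=11: ████
r4=100: █___█
r5=101: ██__██
r6=110: █_█_█_█
r7=111: ████████
r8=1000: █_______█
r9=1001: ██______██
r10=1010: █_█_____█_█
r11=1011: ████____████
r12=1100: █___█___█___█
r13=1101: ██__██__██__██
r14=1110: █_█_█_█_█_█_█_█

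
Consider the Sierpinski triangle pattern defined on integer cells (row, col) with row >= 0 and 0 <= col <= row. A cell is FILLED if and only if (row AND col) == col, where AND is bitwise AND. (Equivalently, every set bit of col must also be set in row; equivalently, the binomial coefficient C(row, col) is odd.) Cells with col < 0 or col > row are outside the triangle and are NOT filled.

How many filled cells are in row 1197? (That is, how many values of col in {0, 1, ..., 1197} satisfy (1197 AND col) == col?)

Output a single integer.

1197 in binary = 10010101101
popcount(1197) = number of 1-bits in 10010101101 = 6
A col c satisfies (1197 AND c) == c iff every set bit of c is also set in 1197; each of the 6 set bits of 1197 can independently be on or off in c.
count = 2^6 = 64

Answer: 64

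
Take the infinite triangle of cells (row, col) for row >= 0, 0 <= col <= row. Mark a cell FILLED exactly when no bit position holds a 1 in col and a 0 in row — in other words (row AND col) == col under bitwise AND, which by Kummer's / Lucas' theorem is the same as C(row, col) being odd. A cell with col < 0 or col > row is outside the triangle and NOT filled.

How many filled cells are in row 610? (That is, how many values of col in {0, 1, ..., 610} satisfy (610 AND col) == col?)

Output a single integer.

Answer: 16

Derivation:
610 in binary = 1001100010
popcount(610) = number of 1-bits in 1001100010 = 4
A col c satisfies (610 AND c) == c iff every set bit of c is also set in 610; each of the 4 set bits of 610 can independently be on or off in c.
count = 2^4 = 16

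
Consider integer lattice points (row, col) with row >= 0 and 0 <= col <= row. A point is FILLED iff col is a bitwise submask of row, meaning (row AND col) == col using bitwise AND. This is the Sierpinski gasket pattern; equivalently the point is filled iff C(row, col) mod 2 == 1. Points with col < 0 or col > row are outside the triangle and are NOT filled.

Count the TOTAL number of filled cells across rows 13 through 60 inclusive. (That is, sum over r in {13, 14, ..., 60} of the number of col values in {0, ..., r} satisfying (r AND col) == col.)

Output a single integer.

r13=1101 pc3: +8 =8
r14=1110 pc3: +8 =16
r15=1111 pc4: +16 =32
r16=10000 pc1: +2 =34
r17=10001 pc2: +4 =38
r18=10010 pc2: +4 =42
r19=10011 pc3: +8 =50
r20=10100 pc2: +4 =54
r21=10101 pc3: +8 =62
r22=10110 pc3: +8 =70
r23=10111 pc4: +16 =86
r24=11000 pc2: +4 =90
r25=11001 pc3: +8 =98
r26=11010 pc3: +8 =106
r27=11011 pc4: +16 =122
r28=11100 pc3: +8 =130
r29=11101 pc4: +16 =146
r30=11110 pc4: +16 =162
r31=11111 pc5: +32 =194
r32=100000 pc1: +2 =196
r33=100001 pc2: +4 =200
r34=100010 pc2: +4 =204
r35=100011 pc3: +8 =212
r36=100100 pc2: +4 =216
r37=100101 pc3: +8 =224
r38=100110 pc3: +8 =232
r39=100111 pc4: +16 =248
r40=101000 pc2: +4 =252
r41=101001 pc3: +8 =260
r42=101010 pc3: +8 =268
r43=101011 pc4: +16 =284
r44=101100 pc3: +8 =292
r45=101101 pc4: +16 =308
r46=101110 pc4: +16 =324
r47=101111 pc5: +32 =356
r48=110000 pc2: +4 =360
r49=110001 pc3: +8 =368
r50=110010 pc3: +8 =376
r51=110011 pc4: +16 =392
r52=110100 pc3: +8 =400
r53=110101 pc4: +16 =416
r54=110110 pc4: +16 =432
r55=110111 pc5: +32 =464
r56=111000 pc3: +8 =472
r57=111001 pc4: +16 =488
r58=111010 pc4: +16 =504
r59=111011 pc5: +32 =536
r60=111100 pc4: +16 =552

Answer: 552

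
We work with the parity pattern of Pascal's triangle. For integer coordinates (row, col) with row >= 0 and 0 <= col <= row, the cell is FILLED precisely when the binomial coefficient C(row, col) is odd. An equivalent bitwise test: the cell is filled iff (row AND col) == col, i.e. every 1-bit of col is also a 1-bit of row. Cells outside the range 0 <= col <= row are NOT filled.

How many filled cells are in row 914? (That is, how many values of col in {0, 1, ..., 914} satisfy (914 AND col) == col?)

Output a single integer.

914 in binary = 1110010010
popcount(914) = number of 1-bits in 1110010010 = 5
A col c satisfies (914 AND c) == c iff every set bit of c is also set in 914; each of the 5 set bits of 914 can independently be on or off in c.
count = 2^5 = 32

Answer: 32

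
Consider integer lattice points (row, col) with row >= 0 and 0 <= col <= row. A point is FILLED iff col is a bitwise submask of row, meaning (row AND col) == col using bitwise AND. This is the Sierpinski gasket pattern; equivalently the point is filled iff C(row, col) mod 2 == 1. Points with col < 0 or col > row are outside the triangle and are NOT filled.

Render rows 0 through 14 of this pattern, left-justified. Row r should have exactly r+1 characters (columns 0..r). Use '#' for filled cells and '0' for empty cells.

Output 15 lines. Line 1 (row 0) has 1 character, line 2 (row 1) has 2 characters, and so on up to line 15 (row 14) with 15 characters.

Answer: #
##
#0#
####
#000#
##00##
#0#0#0#
########
#0000000#
##000000##
#0#00000#0#
####0000####
#000#000#000#
##00##00##00##
#0#0#0#0#0#0#0#

Derivation:
r0=0: #
r1=1: ##
r2=10: #0#
r3=11: ####
r4=100: #000#
r5=101: ##00##
r6=110: #0#0#0#
r7=111: ########
r8=1000: #0000000#
r9=1001: ##000000##
r10=1010: #0#00000#0#
r11=1011: ####0000####
r12=1100: #000#000#000#
r13=1101: ##00##00##00##
r14=1110: #0#0#0#0#0#0#0#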